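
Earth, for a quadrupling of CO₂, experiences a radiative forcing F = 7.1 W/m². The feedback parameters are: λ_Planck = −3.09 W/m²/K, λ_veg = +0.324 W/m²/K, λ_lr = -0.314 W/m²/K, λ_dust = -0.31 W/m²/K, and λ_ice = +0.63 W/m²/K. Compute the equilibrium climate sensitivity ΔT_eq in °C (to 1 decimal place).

Net feedback parameter λ = (−3.09) + (+0.324) + (-0.314) + (-0.31) + (+0.63) = -2.76 W/m²/K.
ΔT = −F/λ = −7.1/(-2.76) = 2.6 °C.

2.6 °C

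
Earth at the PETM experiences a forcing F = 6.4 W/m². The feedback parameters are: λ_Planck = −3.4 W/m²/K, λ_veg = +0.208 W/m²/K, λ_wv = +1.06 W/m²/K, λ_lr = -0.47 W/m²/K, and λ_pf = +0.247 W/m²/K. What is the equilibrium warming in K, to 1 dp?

Net feedback parameter λ = (−3.4) + (+0.208) + (+1.06) + (-0.47) + (+0.247) = -2.355 W/m²/K.
ΔT = −F/λ = −6.4/(-2.355) = 2.7 K.

2.7 K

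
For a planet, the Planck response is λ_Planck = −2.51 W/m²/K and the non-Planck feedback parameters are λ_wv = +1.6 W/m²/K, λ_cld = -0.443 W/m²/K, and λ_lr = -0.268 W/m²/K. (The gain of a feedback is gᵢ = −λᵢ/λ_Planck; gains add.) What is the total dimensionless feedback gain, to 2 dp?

0.35

Convert to gains: g_wv = 1.6/2.51 = 0.6375; g_cld = -0.443/2.51 = -0.1765; g_lr = -0.268/2.51 = -0.1068.
Total gain g = 0.3542.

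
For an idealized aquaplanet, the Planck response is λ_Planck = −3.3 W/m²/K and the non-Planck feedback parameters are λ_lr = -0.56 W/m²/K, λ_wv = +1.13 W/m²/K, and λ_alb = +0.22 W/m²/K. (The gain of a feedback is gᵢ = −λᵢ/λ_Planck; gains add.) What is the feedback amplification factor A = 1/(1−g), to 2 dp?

1.31

Convert to gains: g_lr = -0.56/3.3 = -0.1697; g_wv = 1.13/3.3 = 0.3424; g_alb = 0.22/3.3 = 0.06667.
Total gain g = 0.23937.
A = 1/(1 − 0.23937) = 1.31.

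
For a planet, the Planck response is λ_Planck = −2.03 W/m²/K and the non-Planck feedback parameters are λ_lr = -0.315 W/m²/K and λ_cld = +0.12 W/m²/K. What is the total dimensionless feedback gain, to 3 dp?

Convert to gains: g_lr = -0.315/2.03 = -0.1552; g_cld = 0.12/2.03 = 0.05911.
Total gain g = -0.09609.

-0.096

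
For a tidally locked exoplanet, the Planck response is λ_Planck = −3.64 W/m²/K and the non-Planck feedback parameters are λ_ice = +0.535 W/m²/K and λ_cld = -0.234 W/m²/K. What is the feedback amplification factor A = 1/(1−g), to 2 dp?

Convert to gains: g_ice = 0.535/3.64 = 0.147; g_cld = -0.234/3.64 = -0.06429.
Total gain g = 0.08271.
A = 1/(1 − 0.08271) = 1.09.

1.09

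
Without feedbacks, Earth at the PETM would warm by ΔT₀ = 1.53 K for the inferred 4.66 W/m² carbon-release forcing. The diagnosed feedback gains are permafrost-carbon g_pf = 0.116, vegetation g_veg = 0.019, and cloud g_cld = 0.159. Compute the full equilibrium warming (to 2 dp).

2.17 K

Total gain g = 0.116 + 0.019 + 0.159 = 0.294.
Amplification A = 1/(1 − 0.294) = 1.416.
ΔT = 1.53 × 1.416 = 2.17 K.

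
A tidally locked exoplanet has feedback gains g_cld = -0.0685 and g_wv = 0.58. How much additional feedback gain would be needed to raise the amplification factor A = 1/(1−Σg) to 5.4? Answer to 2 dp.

0.30

Current total gain = 0.5115.
Target gain for A = 5.4: g* = 1 − 1/5.4 = 0.8148.
Additional gain needed = 0.8148 − 0.5115 = 0.30.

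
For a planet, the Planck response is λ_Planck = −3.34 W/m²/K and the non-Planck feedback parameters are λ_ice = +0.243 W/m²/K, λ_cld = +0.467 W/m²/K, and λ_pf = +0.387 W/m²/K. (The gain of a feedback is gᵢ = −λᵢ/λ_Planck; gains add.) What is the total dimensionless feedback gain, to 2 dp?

Convert to gains: g_ice = 0.243/3.34 = 0.07275; g_cld = 0.467/3.34 = 0.1398; g_pf = 0.387/3.34 = 0.1159.
Total gain g = 0.32845.

0.33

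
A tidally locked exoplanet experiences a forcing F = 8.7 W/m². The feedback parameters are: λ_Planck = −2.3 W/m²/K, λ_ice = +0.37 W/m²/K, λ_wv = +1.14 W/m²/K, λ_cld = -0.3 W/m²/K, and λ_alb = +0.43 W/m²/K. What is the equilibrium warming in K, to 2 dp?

Net feedback parameter λ = (−2.3) + (+0.37) + (+1.14) + (-0.3) + (+0.43) = -0.66 W/m²/K.
ΔT = −F/λ = −8.7/(-0.66) = 13.18 K.

13.18 K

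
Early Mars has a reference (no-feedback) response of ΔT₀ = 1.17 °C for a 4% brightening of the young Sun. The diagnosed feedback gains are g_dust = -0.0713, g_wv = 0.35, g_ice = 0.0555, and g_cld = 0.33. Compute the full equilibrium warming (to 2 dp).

3.48 °C

Total gain g = -0.0713 + 0.35 + 0.0555 + 0.33 = 0.6642.
Amplification A = 1/(1 − 0.6642) = 2.978.
ΔT = 1.17 × 2.978 = 3.48 °C.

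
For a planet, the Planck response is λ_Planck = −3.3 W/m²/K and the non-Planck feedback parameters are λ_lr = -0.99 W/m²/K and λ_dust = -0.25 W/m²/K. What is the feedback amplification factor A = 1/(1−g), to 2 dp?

0.73

Convert to gains: g_lr = -0.99/3.3 = -0.3; g_dust = -0.25/3.3 = -0.07576.
Total gain g = -0.37576.
A = 1/(1 + 0.37576) = 0.73.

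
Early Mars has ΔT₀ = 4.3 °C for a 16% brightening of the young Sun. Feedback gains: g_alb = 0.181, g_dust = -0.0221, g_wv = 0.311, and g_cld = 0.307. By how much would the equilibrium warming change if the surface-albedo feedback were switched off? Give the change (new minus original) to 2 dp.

Original: g = 0.7769, ΔT = 4.3/(1−0.7769) = 19.2739 °C.
Without surface-albedo: g' = 0.5959, ΔT' = 4.3/(1−0.5959) = 10.6409 °C.
Change = 10.6409 − 19.2739 = -8.63 °C.

-8.63 °C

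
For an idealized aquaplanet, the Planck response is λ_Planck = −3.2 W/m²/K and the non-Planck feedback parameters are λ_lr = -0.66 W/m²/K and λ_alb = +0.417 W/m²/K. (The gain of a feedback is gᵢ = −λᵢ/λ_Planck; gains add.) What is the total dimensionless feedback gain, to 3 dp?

-0.076

Convert to gains: g_lr = -0.66/3.2 = -0.2062; g_alb = 0.417/3.2 = 0.1303.
Total gain g = -0.0759.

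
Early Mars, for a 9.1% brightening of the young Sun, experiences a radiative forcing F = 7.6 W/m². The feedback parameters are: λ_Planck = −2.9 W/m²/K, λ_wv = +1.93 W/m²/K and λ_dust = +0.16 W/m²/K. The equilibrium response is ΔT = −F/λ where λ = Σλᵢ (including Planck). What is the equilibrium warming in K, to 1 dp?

Net feedback parameter λ = (−2.9) + (+1.93) + (+0.16) = -0.81 W/m²/K.
ΔT = −F/λ = −7.6/(-0.81) = 9.4 K.

9.4 K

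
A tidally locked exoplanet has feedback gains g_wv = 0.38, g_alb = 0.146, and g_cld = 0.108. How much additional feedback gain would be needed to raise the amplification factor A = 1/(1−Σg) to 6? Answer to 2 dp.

Current total gain = 0.634.
Target gain for A = 6: g* = 1 − 1/6 = 0.8333.
Additional gain needed = 0.8333 − 0.634 = 0.20.

0.20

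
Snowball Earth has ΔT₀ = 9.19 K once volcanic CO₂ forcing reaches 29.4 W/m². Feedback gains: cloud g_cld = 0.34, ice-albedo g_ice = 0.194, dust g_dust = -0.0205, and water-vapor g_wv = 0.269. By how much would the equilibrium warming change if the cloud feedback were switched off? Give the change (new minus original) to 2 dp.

-25.77 K

Original: g = 0.7825, ΔT = 9.19/(1−0.7825) = 42.2529 K.
Without cloud: g' = 0.4425, ΔT' = 9.19/(1−0.4425) = 16.4843 K.
Change = 16.4843 − 42.2529 = -25.77 K.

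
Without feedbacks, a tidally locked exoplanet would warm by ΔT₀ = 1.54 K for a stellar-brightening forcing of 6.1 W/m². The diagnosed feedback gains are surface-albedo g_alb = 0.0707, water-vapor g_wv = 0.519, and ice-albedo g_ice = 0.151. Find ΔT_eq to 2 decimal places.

Total gain g = 0.0707 + 0.519 + 0.151 = 0.7407.
Amplification A = 1/(1 − 0.7407) = 3.857.
ΔT = 1.54 × 3.857 = 5.94 K.

5.94 K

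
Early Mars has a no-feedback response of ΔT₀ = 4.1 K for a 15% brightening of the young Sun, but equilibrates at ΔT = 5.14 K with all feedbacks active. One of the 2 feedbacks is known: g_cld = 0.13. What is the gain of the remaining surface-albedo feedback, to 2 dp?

Amplification A = ΔT/ΔT₀ = 5.14/4.1 = 1.254.
Total gain g = 1 − 1/A = 1 − 1/1.254 = 0.2026.
The known gain is 0.13.
g_alb = 0.2026 − 0.13 = 0.07.

0.07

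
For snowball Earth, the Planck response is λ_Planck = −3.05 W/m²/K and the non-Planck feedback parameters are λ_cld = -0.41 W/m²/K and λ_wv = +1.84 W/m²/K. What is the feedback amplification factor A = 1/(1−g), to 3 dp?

Convert to gains: g_cld = -0.41/3.05 = -0.1344; g_wv = 1.84/3.05 = 0.6033.
Total gain g = 0.4689.
A = 1/(1 − 0.4689) = 1.883.

1.883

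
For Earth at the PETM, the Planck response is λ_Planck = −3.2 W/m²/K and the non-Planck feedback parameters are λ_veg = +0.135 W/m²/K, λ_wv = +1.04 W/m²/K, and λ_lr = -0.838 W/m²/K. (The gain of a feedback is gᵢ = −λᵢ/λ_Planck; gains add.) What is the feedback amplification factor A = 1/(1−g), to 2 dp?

1.12

Convert to gains: g_veg = 0.135/3.2 = 0.04219; g_wv = 1.04/3.2 = 0.325; g_lr = -0.838/3.2 = -0.2619.
Total gain g = 0.10529.
A = 1/(1 − 0.10529) = 1.12.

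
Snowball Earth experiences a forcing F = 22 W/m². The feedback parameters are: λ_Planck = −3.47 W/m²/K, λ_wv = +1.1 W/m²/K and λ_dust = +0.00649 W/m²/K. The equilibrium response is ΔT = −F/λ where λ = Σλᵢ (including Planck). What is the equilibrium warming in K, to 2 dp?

9.31 K

Net feedback parameter λ = (−3.47) + (+1.1) + (+0.00649) = -2.36351 W/m²/K.
ΔT = −F/λ = −22/(-2.36351) = 9.31 K.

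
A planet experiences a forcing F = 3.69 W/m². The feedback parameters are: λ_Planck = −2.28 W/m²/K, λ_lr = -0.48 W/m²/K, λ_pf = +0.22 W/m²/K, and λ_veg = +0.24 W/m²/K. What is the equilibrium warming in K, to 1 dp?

Net feedback parameter λ = (−2.28) + (-0.48) + (+0.22) + (+0.24) = -2.3 W/m²/K.
ΔT = −F/λ = −3.69/(-2.3) = 1.6 K.

1.6 K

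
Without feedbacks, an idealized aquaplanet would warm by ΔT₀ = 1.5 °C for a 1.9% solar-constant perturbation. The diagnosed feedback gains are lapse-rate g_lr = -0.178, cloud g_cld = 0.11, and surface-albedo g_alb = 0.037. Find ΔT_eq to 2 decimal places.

Total gain g = -0.178 + 0.11 + 0.037 = -0.031.
Amplification A = 1/(1 + 0.031) = 0.9699.
ΔT = 1.5 × 0.9699 = 1.45 °C.

1.45 °C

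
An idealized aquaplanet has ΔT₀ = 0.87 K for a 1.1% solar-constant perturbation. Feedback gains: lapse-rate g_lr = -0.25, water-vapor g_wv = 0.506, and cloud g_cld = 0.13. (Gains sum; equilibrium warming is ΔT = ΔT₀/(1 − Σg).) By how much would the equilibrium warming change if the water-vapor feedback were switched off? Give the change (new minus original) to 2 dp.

Original: g = 0.386, ΔT = 0.87/(1−0.386) = 1.4169 K.
Without water-vapor: g' = -0.12, ΔT' = 0.87/(1+0.12) = 0.7768 K.
Change = 0.7768 − 1.4169 = -0.64 K.

-0.64 K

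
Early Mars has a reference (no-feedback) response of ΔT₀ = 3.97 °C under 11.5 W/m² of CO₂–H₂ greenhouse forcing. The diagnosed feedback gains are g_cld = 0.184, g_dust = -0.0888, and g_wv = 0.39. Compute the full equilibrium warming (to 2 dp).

Total gain g = 0.184 − 0.0888 + 0.39 = 0.4852.
Amplification A = 1/(1 − 0.4852) = 1.943.
ΔT = 3.97 × 1.943 = 7.71 °C.

7.71 °C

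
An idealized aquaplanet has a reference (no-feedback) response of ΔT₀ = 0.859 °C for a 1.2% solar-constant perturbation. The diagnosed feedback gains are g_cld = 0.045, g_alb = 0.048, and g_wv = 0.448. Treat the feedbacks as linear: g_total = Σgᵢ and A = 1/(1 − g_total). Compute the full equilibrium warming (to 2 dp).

Total gain g = 0.045 + 0.048 + 0.448 = 0.541.
Amplification A = 1/(1 − 0.541) = 2.179.
ΔT = 0.859 × 2.179 = 1.87 °C.

1.87 °C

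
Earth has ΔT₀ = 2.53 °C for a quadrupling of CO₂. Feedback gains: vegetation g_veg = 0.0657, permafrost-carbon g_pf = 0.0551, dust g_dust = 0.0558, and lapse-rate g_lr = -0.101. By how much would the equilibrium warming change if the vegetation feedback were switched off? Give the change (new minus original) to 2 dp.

Original: g = 0.0756, ΔT = 2.53/(1−0.0756) = 2.7369 °C.
Without vegetation: g' = 0.0099, ΔT' = 2.53/(1−0.0099) = 2.5553 °C.
Change = 2.5553 − 2.7369 = -0.18 °C.

-0.18 °C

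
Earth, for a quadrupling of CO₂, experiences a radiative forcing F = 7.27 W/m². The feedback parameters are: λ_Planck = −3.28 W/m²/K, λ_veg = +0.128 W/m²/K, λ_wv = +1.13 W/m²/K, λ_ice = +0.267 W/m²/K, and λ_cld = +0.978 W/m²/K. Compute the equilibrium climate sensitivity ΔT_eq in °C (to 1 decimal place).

Net feedback parameter λ = (−3.28) + (+0.128) + (+1.13) + (+0.267) + (+0.978) = -0.777 W/m²/K.
ΔT = −F/λ = −7.27/(-0.777) = 9.4 °C.

9.4 °C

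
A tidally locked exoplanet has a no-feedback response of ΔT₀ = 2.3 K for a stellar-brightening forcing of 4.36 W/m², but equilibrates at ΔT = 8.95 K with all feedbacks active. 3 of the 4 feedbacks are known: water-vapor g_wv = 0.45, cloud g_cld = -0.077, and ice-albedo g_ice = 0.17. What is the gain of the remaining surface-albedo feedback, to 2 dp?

0.20

Amplification A = ΔT/ΔT₀ = 8.95/2.3 = 3.891.
Total gain g = 1 − 1/A = 1 − 1/3.891 = 0.743.
Known gains sum to 0.45 − 0.077 + 0.17 = 0.543.
g_alb = 0.743 − 0.543 = 0.20.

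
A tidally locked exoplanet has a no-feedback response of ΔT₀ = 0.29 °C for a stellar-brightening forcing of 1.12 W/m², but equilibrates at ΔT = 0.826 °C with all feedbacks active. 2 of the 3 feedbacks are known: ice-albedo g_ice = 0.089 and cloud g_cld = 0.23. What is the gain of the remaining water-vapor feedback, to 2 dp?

0.33

Amplification A = ΔT/ΔT₀ = 0.826/0.29 = 2.848.
Total gain g = 1 − 1/A = 1 − 1/2.848 = 0.6489.
Known gains sum to 0.089 + 0.23 = 0.319.
g_wv = 0.6489 − 0.319 = 0.33.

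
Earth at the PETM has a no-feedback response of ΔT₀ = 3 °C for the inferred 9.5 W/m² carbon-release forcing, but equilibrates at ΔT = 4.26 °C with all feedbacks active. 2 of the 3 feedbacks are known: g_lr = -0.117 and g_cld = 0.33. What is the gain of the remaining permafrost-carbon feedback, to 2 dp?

Amplification A = ΔT/ΔT₀ = 4.26/3 = 1.42.
Total gain g = 1 − 1/A = 1 − 1/1.42 = 0.2958.
Known gains sum to -0.117 + 0.33 = 0.213.
g_pf = 0.2958 − 0.213 = 0.08.

0.08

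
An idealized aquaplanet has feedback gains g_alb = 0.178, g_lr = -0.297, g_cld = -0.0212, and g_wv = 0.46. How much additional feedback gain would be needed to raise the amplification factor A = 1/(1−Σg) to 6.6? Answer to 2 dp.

Current total gain = 0.3198.
Target gain for A = 6.6: g* = 1 − 1/6.6 = 0.8485.
Additional gain needed = 0.8485 − 0.3198 = 0.53.

0.53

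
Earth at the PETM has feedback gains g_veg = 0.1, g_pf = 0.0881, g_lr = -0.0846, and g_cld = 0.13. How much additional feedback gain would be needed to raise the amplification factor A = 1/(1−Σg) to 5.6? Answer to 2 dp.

0.59

Current total gain = 0.2335.
Target gain for A = 5.6: g* = 1 − 1/5.6 = 0.8214.
Additional gain needed = 0.8214 − 0.2335 = 0.59.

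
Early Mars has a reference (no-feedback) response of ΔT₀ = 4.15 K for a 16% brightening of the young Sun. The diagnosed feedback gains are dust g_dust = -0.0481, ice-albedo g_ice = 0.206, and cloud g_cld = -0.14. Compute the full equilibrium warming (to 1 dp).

Total gain g = -0.0481 + 0.206 − 0.14 = 0.0179.
Amplification A = 1/(1 − 0.0179) = 1.018.
ΔT = 4.15 × 1.018 = 4.2 K.

4.2 K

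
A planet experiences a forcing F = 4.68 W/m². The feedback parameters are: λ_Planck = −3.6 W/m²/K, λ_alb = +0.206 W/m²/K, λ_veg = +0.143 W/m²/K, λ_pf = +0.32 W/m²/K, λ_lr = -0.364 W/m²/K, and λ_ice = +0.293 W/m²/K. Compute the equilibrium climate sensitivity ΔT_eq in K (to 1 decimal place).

1.6 K

Net feedback parameter λ = (−3.6) + (+0.206) + (+0.143) + (+0.32) + (-0.364) + (+0.293) = -3.002 W/m²/K.
ΔT = −F/λ = −4.68/(-3.002) = 1.6 K.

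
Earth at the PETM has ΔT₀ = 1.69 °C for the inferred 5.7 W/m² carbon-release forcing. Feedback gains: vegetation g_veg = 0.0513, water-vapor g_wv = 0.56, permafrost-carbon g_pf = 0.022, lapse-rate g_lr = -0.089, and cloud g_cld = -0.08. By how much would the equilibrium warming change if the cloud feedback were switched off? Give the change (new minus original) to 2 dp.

0.55 °C

Original: g = 0.4643, ΔT = 1.69/(1−0.4643) = 3.1548 °C.
Without cloud: g' = 0.5443, ΔT' = 1.69/(1−0.5443) = 3.7086 °C.
Change = 3.7086 − 3.1548 = 0.55 °C.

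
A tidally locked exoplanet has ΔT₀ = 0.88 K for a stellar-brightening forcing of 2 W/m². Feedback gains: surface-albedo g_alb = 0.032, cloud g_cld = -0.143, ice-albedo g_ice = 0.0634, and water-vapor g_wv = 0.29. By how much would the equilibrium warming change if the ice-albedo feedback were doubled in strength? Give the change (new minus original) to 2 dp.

0.11 K

Original: g = 0.2424, ΔT = 0.88/(1−0.2424) = 1.1616 K.
With doubled ice-albedo: g' = 0.3058, ΔT' = 0.88/(1−0.3058) = 1.2676 K.
Change = 1.2676 − 1.1616 = 0.11 K.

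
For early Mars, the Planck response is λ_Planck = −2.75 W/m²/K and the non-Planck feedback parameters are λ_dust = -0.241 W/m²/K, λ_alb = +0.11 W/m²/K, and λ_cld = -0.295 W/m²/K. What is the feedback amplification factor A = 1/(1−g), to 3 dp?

Convert to gains: g_dust = -0.241/2.75 = -0.08764; g_alb = 0.11/2.75 = 0.04; g_cld = -0.295/2.75 = -0.1073.
Total gain g = -0.15494.
A = 1/(1 + 0.15494) = 0.866.

0.866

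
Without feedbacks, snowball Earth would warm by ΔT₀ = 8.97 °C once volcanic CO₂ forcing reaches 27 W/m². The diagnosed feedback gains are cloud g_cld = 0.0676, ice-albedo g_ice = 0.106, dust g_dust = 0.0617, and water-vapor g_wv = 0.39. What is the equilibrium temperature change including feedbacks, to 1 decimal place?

23.9 °C

Total gain g = 0.0676 + 0.106 + 0.0617 + 0.39 = 0.6253.
Amplification A = 1/(1 − 0.6253) = 2.669.
ΔT = 8.97 × 2.669 = 23.9 °C.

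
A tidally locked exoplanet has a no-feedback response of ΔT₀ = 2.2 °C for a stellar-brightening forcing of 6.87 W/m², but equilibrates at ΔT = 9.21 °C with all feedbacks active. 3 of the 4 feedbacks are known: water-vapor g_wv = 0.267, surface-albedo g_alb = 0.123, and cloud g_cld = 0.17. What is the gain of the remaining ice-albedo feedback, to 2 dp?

0.20

Amplification A = ΔT/ΔT₀ = 9.21/2.2 = 4.186.
Total gain g = 1 − 1/A = 1 − 1/4.186 = 0.7611.
Known gains sum to 0.267 + 0.123 + 0.17 = 0.56.
g_ice = 0.7611 − 0.56 = 0.20.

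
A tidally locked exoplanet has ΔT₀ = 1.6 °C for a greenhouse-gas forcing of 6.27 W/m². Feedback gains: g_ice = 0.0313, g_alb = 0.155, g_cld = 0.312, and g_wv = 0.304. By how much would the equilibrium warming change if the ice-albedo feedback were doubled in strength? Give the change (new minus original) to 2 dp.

1.52 °C

Original: g = 0.8023, ΔT = 1.6/(1−0.8023) = 8.0931 °C.
With doubled ice-albedo: g' = 0.8336, ΔT' = 1.6/(1−0.8336) = 9.6154 °C.
Change = 9.6154 − 8.0931 = 1.52 °C.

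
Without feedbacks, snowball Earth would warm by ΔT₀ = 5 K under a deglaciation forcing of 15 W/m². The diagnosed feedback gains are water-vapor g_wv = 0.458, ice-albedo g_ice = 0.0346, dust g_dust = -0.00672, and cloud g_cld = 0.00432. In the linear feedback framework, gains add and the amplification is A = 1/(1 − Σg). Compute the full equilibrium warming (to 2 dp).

Total gain g = 0.458 + 0.0346 − 0.00672 + 0.00432 = 0.4902.
Amplification A = 1/(1 − 0.4902) = 1.962.
ΔT = 5 × 1.962 = 9.81 K.

9.81 K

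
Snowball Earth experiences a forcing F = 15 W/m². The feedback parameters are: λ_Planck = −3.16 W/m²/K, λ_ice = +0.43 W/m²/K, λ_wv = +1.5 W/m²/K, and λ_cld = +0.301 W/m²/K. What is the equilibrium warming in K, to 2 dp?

16.15 K

Net feedback parameter λ = (−3.16) + (+0.43) + (+1.5) + (+0.301) = -0.929 W/m²/K.
ΔT = −F/λ = −15/(-0.929) = 16.15 K.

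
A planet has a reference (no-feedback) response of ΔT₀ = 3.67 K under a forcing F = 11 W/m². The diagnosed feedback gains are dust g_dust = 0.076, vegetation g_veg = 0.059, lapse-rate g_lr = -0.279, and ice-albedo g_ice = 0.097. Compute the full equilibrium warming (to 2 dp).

Total gain g = 0.076 + 0.059 − 0.279 + 0.097 = -0.047.
Amplification A = 1/(1 + 0.047) = 0.9551.
ΔT = 3.67 × 0.9551 = 3.51 K.

3.51 K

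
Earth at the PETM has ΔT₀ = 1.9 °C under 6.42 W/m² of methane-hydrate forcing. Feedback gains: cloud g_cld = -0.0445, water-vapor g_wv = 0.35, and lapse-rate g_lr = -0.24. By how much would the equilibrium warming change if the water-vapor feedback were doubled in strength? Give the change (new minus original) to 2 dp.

Original: g = 0.0655, ΔT = 1.9/(1−0.0655) = 2.0332 °C.
With doubled water-vapor: g' = 0.4155, ΔT' = 1.9/(1−0.4155) = 3.2506 °C.
Change = 3.2506 − 2.0332 = 1.22 °C.

1.22 °C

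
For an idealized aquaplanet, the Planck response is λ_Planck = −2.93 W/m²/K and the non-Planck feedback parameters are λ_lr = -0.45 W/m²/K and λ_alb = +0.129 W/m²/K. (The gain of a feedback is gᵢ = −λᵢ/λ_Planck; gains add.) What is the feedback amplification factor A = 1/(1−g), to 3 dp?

Convert to gains: g_lr = -0.45/2.93 = -0.1536; g_alb = 0.129/2.93 = 0.04403.
Total gain g = -0.10957.
A = 1/(1 + 0.10957) = 0.901.

0.901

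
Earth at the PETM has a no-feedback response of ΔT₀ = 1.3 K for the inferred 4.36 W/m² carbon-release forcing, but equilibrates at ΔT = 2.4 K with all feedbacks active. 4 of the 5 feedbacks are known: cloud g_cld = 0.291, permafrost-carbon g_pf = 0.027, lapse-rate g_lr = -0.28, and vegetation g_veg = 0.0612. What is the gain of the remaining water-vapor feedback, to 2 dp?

0.36

Amplification A = ΔT/ΔT₀ = 2.4/1.3 = 1.846.
Total gain g = 1 − 1/A = 1 − 1/1.846 = 0.4583.
Known gains sum to 0.291 + 0.027 − 0.28 + 0.0612 = 0.0992.
g_wv = 0.4583 − 0.0992 = 0.36.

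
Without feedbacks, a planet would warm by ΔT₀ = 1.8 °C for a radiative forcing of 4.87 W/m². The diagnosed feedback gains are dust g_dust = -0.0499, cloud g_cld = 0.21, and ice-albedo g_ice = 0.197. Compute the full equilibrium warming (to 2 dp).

2.80 °C

Total gain g = -0.0499 + 0.21 + 0.197 = 0.3571.
Amplification A = 1/(1 − 0.3571) = 1.555.
ΔT = 1.8 × 1.555 = 2.80 °C.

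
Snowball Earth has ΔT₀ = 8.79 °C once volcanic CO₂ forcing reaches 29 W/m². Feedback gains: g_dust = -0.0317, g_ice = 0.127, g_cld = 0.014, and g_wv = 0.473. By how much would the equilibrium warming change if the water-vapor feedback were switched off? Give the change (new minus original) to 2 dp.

-11.18 °C

Original: g = 0.5823, ΔT = 8.79/(1−0.5823) = 21.0438 °C.
Without water-vapor: g' = 0.1093, ΔT' = 8.79/(1−0.1093) = 9.8686 °C.
Change = 9.8686 − 21.0438 = -11.18 °C.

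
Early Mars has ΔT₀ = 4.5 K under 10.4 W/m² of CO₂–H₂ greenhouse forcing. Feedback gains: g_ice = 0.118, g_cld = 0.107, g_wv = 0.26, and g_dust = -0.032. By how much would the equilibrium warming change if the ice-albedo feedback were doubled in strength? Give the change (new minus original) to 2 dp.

2.26 K

Original: g = 0.453, ΔT = 4.5/(1−0.453) = 8.2267 K.
With doubled ice-albedo: g' = 0.571, ΔT' = 4.5/(1−0.571) = 10.4895 K.
Change = 10.4895 − 8.2267 = 2.26 K.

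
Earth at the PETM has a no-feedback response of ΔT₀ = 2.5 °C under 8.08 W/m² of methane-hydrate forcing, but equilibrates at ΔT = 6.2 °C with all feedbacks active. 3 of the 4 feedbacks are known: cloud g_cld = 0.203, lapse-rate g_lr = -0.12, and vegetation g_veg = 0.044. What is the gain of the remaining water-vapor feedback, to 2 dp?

0.47

Amplification A = ΔT/ΔT₀ = 6.2/2.5 = 2.48.
Total gain g = 1 − 1/A = 1 − 1/2.48 = 0.5968.
Known gains sum to 0.203 − 0.12 + 0.044 = 0.127.
g_wv = 0.5968 − 0.127 = 0.47.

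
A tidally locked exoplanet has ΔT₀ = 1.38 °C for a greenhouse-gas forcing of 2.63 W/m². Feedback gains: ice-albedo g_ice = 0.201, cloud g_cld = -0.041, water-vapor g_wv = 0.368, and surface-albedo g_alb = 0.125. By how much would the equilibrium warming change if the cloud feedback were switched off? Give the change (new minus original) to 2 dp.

Original: g = 0.653, ΔT = 1.38/(1−0.653) = 3.9769 °C.
Without cloud: g' = 0.694, ΔT' = 1.38/(1−0.694) = 4.5098 °C.
Change = 4.5098 − 3.9769 = 0.53 °C.

0.53 °C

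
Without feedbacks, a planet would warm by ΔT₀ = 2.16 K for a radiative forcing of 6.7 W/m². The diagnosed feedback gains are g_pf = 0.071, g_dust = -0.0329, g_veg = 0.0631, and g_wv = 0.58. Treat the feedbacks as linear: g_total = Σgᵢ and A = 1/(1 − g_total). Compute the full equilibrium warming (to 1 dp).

Total gain g = 0.071 − 0.0329 + 0.0631 + 0.58 = 0.6812.
Amplification A = 1/(1 − 0.6812) = 3.137.
ΔT = 2.16 × 3.137 = 6.8 K.

6.8 K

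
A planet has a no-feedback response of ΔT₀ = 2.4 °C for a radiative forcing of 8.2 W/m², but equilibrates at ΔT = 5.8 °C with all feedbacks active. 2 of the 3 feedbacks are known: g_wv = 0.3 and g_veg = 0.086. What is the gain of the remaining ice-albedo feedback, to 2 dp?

Amplification A = ΔT/ΔT₀ = 5.8/2.4 = 2.417.
Total gain g = 1 − 1/A = 1 − 1/2.417 = 0.5863.
Known gains sum to 0.3 + 0.086 = 0.386.
g_ice = 0.5863 − 0.386 = 0.20.

0.20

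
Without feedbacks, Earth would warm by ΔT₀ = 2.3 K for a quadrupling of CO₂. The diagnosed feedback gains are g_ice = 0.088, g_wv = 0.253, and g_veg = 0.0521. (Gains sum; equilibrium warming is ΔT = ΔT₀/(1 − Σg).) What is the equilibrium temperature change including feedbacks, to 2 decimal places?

Total gain g = 0.088 + 0.253 + 0.0521 = 0.3931.
Amplification A = 1/(1 − 0.3931) = 1.648.
ΔT = 2.3 × 1.648 = 3.79 K.

3.79 K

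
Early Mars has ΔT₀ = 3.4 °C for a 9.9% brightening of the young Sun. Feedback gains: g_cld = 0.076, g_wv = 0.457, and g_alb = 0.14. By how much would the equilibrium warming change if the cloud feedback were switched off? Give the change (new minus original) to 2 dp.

-1.96 °C

Original: g = 0.673, ΔT = 3.4/(1−0.673) = 10.3976 °C.
Without cloud: g' = 0.597, ΔT' = 3.4/(1−0.597) = 8.4367 °C.
Change = 8.4367 − 10.3976 = -1.96 °C.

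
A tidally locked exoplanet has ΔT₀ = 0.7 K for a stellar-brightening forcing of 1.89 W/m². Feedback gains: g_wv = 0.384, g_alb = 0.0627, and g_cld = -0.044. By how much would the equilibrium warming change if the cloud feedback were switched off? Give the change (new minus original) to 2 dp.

0.09 K

Original: g = 0.4027, ΔT = 0.7/(1−0.4027) = 1.1719 K.
Without cloud: g' = 0.4467, ΔT' = 0.7/(1−0.4467) = 1.2651 K.
Change = 1.2651 − 1.1719 = 0.09 K.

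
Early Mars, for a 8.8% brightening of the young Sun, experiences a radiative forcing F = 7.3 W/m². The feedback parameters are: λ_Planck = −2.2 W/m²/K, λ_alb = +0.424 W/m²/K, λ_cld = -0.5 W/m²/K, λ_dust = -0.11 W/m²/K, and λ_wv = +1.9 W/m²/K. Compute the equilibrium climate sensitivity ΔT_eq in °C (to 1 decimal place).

Net feedback parameter λ = (−2.2) + (+0.424) + (-0.5) + (-0.11) + (+1.9) = -0.486 W/m²/K.
ΔT = −F/λ = −7.3/(-0.486) = 15.0 °C.

15.0 °C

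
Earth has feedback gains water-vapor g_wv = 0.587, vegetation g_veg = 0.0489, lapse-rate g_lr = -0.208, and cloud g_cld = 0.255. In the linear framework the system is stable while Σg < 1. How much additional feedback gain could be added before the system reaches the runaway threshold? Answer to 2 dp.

Current total gain = 0.587 + 0.0489 − 0.208 + 0.255 = 0.6829.
Margin to runaway = 1 − 0.6829 = 0.32.

0.32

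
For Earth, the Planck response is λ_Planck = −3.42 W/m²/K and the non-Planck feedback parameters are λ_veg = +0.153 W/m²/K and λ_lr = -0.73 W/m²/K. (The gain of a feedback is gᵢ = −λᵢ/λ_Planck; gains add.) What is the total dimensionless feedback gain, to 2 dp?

-0.17

Convert to gains: g_veg = 0.153/3.42 = 0.04474; g_lr = -0.73/3.42 = -0.2135.
Total gain g = -0.16876.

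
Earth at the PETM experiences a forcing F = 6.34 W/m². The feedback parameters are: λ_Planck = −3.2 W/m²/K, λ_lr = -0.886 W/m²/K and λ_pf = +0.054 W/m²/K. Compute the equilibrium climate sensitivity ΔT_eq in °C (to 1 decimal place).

Net feedback parameter λ = (−3.2) + (-0.886) + (+0.054) = -4.032 W/m²/K.
ΔT = −F/λ = −6.34/(-4.032) = 1.6 °C.

1.6 °C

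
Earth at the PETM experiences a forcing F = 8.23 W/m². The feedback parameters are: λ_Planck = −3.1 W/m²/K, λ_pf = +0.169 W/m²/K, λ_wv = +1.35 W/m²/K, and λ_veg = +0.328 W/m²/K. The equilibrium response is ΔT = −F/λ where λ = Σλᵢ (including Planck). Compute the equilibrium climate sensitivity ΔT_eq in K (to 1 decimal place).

6.6 K

Net feedback parameter λ = (−3.1) + (+0.169) + (+1.35) + (+0.328) = -1.253 W/m²/K.
ΔT = −F/λ = −8.23/(-1.253) = 6.6 K.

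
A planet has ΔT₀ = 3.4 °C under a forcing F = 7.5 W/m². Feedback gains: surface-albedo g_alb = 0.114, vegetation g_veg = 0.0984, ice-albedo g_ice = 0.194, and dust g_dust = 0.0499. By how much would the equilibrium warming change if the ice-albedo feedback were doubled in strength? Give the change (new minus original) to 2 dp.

Original: g = 0.4563, ΔT = 3.4/(1−0.4563) = 6.2534 °C.
With doubled ice-albedo: g' = 0.6503, ΔT' = 3.4/(1−0.6503) = 9.7226 °C.
Change = 9.7226 − 6.2534 = 3.47 °C.

3.47 °C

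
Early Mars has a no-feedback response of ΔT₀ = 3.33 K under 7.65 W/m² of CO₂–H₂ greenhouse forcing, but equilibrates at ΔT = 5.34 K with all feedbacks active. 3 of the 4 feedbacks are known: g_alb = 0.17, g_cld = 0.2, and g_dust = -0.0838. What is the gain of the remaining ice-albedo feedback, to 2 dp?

0.09

Amplification A = ΔT/ΔT₀ = 5.34/3.33 = 1.604.
Total gain g = 1 − 1/A = 1 − 1/1.604 = 0.3766.
Known gains sum to 0.17 + 0.2 − 0.0838 = 0.2862.
g_ice = 0.3766 − 0.2862 = 0.09.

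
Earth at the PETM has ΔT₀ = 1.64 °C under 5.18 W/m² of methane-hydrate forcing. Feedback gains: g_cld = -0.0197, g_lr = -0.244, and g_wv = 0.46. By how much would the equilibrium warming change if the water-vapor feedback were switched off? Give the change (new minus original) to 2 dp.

-0.74 °C

Original: g = 0.1963, ΔT = 1.64/(1−0.1963) = 2.0406 °C.
Without water-vapor: g' = -0.2637, ΔT' = 1.64/(1+0.2637) = 1.2978 °C.
Change = 1.2978 − 2.0406 = -0.74 °C.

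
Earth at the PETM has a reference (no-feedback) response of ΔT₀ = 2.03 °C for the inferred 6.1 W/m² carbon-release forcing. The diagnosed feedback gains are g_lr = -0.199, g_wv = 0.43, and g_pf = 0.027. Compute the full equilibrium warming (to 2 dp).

Total gain g = -0.199 + 0.43 + 0.027 = 0.258.
Amplification A = 1/(1 − 0.258) = 1.348.
ΔT = 2.03 × 1.348 = 2.74 °C.

2.74 °C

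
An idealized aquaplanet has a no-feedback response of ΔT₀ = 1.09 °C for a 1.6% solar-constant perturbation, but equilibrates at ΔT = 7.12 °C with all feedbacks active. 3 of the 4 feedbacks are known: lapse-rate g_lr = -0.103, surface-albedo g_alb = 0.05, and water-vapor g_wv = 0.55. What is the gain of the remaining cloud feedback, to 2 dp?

0.35

Amplification A = ΔT/ΔT₀ = 7.12/1.09 = 6.532.
Total gain g = 1 − 1/A = 1 − 1/6.532 = 0.8469.
Known gains sum to -0.103 + 0.05 + 0.55 = 0.497.
g_cld = 0.8469 − 0.497 = 0.35.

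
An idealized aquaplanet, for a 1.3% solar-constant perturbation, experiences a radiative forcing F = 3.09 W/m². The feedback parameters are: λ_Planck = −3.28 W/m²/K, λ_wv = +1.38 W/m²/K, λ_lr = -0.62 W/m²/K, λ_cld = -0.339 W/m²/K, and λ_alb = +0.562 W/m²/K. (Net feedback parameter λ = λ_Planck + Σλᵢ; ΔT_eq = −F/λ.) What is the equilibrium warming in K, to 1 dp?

Net feedback parameter λ = (−3.28) + (+1.38) + (-0.62) + (-0.339) + (+0.562) = -2.297 W/m²/K.
ΔT = −F/λ = −3.09/(-2.297) = 1.3 K.

1.3 K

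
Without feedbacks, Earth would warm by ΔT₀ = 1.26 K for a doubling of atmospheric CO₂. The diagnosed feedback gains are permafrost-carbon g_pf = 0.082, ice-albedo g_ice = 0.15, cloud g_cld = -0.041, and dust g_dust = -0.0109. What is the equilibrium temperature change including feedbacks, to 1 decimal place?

Total gain g = 0.082 + 0.15 − 0.041 − 0.0109 = 0.1801.
Amplification A = 1/(1 − 0.1801) = 1.22.
ΔT = 1.26 × 1.22 = 1.5 K.

1.5 K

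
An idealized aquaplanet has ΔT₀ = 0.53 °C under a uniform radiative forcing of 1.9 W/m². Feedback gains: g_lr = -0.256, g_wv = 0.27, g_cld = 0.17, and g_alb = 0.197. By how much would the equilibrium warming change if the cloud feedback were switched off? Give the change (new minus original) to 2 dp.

-0.18 °C

Original: g = 0.381, ΔT = 0.53/(1−0.381) = 0.8562 °C.
Without cloud: g' = 0.211, ΔT' = 0.53/(1−0.211) = 0.6717 °C.
Change = 0.6717 − 0.8562 = -0.18 °C.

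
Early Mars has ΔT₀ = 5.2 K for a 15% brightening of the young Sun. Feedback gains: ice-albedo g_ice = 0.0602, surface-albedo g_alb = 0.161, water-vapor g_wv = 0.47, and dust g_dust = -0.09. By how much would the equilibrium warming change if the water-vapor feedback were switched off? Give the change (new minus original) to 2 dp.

Original: g = 0.6012, ΔT = 5.2/(1−0.6012) = 13.0391 K.
Without water-vapor: g' = 0.1312, ΔT' = 5.2/(1−0.1312) = 5.9853 K.
Change = 5.9853 − 13.0391 = -7.05 K.

-7.05 K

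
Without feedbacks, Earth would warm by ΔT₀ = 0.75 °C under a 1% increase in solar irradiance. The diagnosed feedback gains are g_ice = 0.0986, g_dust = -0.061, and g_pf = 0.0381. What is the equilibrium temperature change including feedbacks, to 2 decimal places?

Total gain g = 0.0986 − 0.061 + 0.0381 = 0.0757.
Amplification A = 1/(1 − 0.0757) = 1.082.
ΔT = 0.75 × 1.082 = 0.81 °C.

0.81 °C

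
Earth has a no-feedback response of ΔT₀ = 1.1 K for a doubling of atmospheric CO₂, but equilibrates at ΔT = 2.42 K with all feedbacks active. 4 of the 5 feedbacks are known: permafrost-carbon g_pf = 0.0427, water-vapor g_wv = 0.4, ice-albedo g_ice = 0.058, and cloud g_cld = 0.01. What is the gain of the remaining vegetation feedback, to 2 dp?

0.03

Amplification A = ΔT/ΔT₀ = 2.42/1.1 = 2.2.
Total gain g = 1 − 1/A = 1 − 1/2.2 = 0.5455.
Known gains sum to 0.0427 + 0.4 + 0.058 + 0.01 = 0.5107.
g_veg = 0.5455 − 0.5107 = 0.03.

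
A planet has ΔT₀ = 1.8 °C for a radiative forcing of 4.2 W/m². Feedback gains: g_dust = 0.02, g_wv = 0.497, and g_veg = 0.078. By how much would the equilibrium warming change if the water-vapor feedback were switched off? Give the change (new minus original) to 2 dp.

Original: g = 0.595, ΔT = 1.8/(1−0.595) = 4.4444 °C.
Without water-vapor: g' = 0.098, ΔT' = 1.8/(1−0.098) = 1.9956 °C.
Change = 1.9956 − 4.4444 = -2.45 °C.

-2.45 °C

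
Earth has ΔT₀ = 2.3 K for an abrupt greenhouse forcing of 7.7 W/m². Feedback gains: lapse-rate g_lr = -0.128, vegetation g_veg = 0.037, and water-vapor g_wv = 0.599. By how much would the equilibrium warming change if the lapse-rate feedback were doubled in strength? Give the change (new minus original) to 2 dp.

Original: g = 0.508, ΔT = 2.3/(1−0.508) = 4.6748 K.
With doubled lapse-rate: g' = 0.38, ΔT' = 2.3/(1−0.38) = 3.7097 K.
Change = 3.7097 − 4.6748 = -0.97 K.

-0.97 K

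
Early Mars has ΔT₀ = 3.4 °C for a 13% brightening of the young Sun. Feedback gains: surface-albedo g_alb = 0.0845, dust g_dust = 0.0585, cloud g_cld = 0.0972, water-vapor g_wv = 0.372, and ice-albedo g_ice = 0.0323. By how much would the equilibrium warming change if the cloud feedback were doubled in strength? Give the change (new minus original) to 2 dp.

Original: g = 0.6445, ΔT = 3.4/(1−0.6445) = 9.5640 °C.
With doubled cloud: g' = 0.7417, ΔT' = 3.4/(1−0.7417) = 13.1630 °C.
Change = 13.1630 − 9.5640 = 3.60 °C.

3.60 °C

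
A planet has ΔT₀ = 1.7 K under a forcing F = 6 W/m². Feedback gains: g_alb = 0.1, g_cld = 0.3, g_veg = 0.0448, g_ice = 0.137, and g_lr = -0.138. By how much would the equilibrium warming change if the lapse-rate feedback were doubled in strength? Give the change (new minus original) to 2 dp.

Original: g = 0.4438, ΔT = 1.7/(1−0.4438) = 3.0565 K.
With doubled lapse-rate: g' = 0.3058, ΔT' = 1.7/(1−0.3058) = 2.4489 K.
Change = 2.4489 − 3.0565 = -0.61 K.

-0.61 K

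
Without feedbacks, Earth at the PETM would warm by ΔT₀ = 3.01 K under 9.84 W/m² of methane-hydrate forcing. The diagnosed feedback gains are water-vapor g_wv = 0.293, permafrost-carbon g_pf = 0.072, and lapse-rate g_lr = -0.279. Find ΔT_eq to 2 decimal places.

Total gain g = 0.293 + 0.072 − 0.279 = 0.086.
Amplification A = 1/(1 − 0.086) = 1.094.
ΔT = 3.01 × 1.094 = 3.29 K.

3.29 K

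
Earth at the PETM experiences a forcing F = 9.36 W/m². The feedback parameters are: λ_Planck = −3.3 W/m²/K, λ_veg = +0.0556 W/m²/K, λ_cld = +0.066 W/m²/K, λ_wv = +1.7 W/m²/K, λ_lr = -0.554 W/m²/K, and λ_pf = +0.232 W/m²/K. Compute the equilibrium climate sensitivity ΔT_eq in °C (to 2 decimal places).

Net feedback parameter λ = (−3.3) + (+0.0556) + (+0.066) + (+1.7) + (-0.554) + (+0.232) = -1.8004 W/m²/K.
ΔT = −F/λ = −9.36/(-1.8004) = 5.20 °C.

5.20 °C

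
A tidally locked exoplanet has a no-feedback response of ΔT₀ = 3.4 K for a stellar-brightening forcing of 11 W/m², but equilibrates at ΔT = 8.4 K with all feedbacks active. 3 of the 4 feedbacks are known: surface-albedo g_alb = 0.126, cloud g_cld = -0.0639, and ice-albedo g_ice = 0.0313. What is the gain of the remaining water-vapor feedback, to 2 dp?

Amplification A = ΔT/ΔT₀ = 8.4/3.4 = 2.471.
Total gain g = 1 − 1/A = 1 − 1/2.471 = 0.5953.
Known gains sum to 0.126 − 0.0639 + 0.0313 = 0.0934.
g_wv = 0.5953 − 0.0934 = 0.50.

0.50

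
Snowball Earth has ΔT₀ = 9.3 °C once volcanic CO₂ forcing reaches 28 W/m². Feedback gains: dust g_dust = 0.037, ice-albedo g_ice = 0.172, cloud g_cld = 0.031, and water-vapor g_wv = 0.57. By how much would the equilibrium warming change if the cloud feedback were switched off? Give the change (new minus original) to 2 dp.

-6.87 °C

Original: g = 0.81, ΔT = 9.3/(1−0.81) = 48.9474 °C.
Without cloud: g' = 0.779, ΔT' = 9.3/(1−0.779) = 42.0814 °C.
Change = 42.0814 − 48.9474 = -6.87 °C.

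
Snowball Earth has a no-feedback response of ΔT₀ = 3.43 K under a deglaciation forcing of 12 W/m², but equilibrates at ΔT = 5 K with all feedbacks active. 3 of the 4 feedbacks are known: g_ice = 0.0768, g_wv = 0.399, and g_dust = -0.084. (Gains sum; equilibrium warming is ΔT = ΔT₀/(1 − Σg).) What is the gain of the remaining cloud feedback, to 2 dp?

Amplification A = ΔT/ΔT₀ = 5/3.43 = 1.458.
Total gain g = 1 − 1/A = 1 − 1/1.458 = 0.3141.
Known gains sum to 0.0768 + 0.399 − 0.084 = 0.3918.
g_cld = 0.3141 − 0.3918 = -0.08.

-0.08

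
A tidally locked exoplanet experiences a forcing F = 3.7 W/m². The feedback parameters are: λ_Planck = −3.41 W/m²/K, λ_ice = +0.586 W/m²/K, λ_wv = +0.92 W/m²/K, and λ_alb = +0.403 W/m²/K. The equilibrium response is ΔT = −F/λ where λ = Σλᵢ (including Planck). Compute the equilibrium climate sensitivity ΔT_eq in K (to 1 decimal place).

Net feedback parameter λ = (−3.41) + (+0.586) + (+0.92) + (+0.403) = -1.501 W/m²/K.
ΔT = −F/λ = −3.7/(-1.501) = 2.5 K.

2.5 K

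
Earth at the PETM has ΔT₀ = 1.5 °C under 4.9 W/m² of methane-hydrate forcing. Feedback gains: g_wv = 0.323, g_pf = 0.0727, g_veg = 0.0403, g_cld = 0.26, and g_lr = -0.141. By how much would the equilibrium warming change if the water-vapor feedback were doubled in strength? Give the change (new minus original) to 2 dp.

8.92 °C

Original: g = 0.555, ΔT = 1.5/(1−0.555) = 3.3708 °C.
With doubled water-vapor: g' = 0.878, ΔT' = 1.5/(1−0.878) = 12.2951 °C.
Change = 12.2951 − 3.3708 = 8.92 °C.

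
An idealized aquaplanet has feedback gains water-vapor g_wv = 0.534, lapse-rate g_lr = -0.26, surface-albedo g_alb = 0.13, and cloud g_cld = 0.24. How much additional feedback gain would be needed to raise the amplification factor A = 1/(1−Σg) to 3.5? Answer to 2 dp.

0.07

Current total gain = 0.644.
Target gain for A = 3.5: g* = 1 − 1/3.5 = 0.7143.
Additional gain needed = 0.7143 − 0.644 = 0.07.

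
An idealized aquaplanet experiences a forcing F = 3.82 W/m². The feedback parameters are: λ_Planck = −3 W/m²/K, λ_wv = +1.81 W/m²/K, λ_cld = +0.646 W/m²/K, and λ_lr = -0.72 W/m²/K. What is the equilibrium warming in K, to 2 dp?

3.02 K

Net feedback parameter λ = (−3) + (+1.81) + (+0.646) + (-0.72) = -1.264 W/m²/K.
ΔT = −F/λ = −3.82/(-1.264) = 3.02 K.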